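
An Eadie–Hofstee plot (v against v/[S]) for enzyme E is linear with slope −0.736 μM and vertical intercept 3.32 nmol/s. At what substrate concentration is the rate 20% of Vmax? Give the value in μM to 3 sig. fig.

0.184 μM

The Eadie–Hofstee slope gives Km = 0.736 μM (slope = −Km).
v/Vmax = [S]/(Km+[S]) = 0.2 ⇒ [S] = Km·0.2/(1−0.2) = 0.736 × 0.2500 = 0.184 μM.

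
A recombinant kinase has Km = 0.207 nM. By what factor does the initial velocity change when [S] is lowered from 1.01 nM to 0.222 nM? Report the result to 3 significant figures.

Since Vmax cancels, v₂/v₁ = [S]₂(Km+[S]₁) / [S]₁(Km+[S]₂).
= 0.222×(0.207+1.01) / (1.01×(0.207+0.222)) = 0.2702/0.4333 = 0.624.

0.624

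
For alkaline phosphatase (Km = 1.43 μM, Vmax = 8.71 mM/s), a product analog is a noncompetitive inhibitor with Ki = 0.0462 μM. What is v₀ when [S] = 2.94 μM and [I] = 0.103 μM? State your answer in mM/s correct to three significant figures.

1.81 mM/s

α = 1 + [I]/Ki = 1 + 0.103/0.0462 = 3.229.
For a noncompetitive inhibitor, Vmax is reduced to Vmax/α while Km is unchanged: Km,app = 1.43 μM, Vmax,app = 2.70 mM/s.
v = Vmax,app·[S]/(Km,app + [S]) = 2.70 × 2.94/(1.43 + 2.94) = 1.81 mM/s.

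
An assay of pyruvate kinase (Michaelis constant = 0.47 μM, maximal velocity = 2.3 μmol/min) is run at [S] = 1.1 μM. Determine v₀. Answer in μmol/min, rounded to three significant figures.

v = Vmax·[S]/(Km + [S]) = 2.3 × 1.1 / (0.47 + 1.1)
  = 2.530 / 1.570 = 1.61 μmol/min.

1.61 μmol/min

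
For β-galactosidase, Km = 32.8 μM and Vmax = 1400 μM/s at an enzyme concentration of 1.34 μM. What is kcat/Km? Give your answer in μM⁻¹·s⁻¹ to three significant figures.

kcat = Vmax/[E]total = 1400/1.34 = 1040 s⁻¹.
kcat/Km = 1040/32.8 = 31.9 μM⁻¹·s⁻¹.

31.9 μM⁻¹·s⁻¹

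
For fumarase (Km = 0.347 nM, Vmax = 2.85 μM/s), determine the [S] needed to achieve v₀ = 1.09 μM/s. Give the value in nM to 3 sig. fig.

0.215 nM

Rearranging v = Vmax[S]/(Km+[S]) gives [S] = Km·v/(Vmax − v).
[S] = 0.347 × 1.09 / (2.85 − 1.09) = 0.3782/1.760 = 0.215 nM.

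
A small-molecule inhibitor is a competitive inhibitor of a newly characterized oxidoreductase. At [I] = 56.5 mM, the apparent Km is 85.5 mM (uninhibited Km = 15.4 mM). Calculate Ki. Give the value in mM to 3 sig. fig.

Competitive: Km,app = α·Km with α = 1 + [I]/Ki.
α = Km,app/Km = 85.5/15.4 = 5.552.
Since α = 1 + [I]/Ki, [I]/Ki = 5.552 − 1 = 4.552 and Ki = 56.5/4.552 = 12.4 mM.

12.4 mM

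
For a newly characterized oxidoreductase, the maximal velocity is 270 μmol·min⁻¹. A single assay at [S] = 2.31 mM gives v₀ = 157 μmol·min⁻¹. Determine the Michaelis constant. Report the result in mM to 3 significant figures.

1.66 mM

From v = Vmax[S]/(Km+[S]), Km = [S](Vmax − v)/v.
Km = 2.31 × (270 − 157) / 157 = 261.0/157 = 1.66 mM.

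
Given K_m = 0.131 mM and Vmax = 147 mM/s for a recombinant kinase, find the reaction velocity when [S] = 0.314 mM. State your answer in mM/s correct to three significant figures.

v = Vmax·[S]/(Km + [S]) = 147 × 0.314 / (0.131 + 0.314)
  = 46.16 / 0.4450 = 104 mM/s.

104 mM/s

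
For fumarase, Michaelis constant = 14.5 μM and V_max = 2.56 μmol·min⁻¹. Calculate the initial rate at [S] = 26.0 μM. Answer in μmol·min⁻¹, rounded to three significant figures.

1.64 μmol·min⁻¹

[S]/(Km+[S]) = 26.0/40.50 = 0.6420, the fractional saturation.
v = 0.6420 × Vmax = 0.6420 × 2.56 = 1.64 μmol·min⁻¹.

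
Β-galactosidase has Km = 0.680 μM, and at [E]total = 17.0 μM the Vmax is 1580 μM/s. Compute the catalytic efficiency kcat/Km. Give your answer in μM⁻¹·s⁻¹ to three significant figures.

kcat = Vmax/[E]total = 1580/17.0 = 92.9 s⁻¹.
kcat/Km = 92.9/0.680 = 137 μM⁻¹·s⁻¹.

137 μM⁻¹·s⁻¹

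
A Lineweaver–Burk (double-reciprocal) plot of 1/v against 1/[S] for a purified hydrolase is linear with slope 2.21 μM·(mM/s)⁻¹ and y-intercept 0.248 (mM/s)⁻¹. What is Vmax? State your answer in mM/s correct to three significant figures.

4.03 mM/s

The y-intercept of a Lineweaver–Burk plot equals 1/Vmax, so Vmax = 1/0.248 = 4.03 mM/s.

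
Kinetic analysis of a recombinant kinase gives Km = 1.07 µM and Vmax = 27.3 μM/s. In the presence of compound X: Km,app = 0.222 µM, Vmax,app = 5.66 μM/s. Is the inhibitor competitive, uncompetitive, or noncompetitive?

Both Km and Vmax decrease by the same factor (~4.82-fold) — characteristic of uncompetitive inhibition.

uncompetitive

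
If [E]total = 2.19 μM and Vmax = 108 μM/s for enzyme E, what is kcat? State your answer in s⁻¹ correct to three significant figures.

49.3 s⁻¹

kcat = Vmax/[E]total = 108 μM/s / 2.19 μM = 49.3 s⁻¹.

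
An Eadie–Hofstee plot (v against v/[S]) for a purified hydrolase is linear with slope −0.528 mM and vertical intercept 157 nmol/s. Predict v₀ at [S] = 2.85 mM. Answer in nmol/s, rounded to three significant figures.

132 nmol/s

In the Eadie–Hofstee form v = Vmax − Km·(v/[S]), the slope is −Km and the intercept is Vmax, so Km = 0.528 mM and Vmax = 157 nmol/s.
v = 157 × 2.85/(0.528 + 2.85) = 132 nmol/s.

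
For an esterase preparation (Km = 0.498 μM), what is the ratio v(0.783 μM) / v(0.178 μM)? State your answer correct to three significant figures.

2.32

The fractional saturations are [S]/(Km+[S]) = 0.178/0.6760 = 0.2633 and 0.783/1.281 = 0.6112.
v₂/v₁ is just their ratio: 0.6112/0.2633 = 2.32.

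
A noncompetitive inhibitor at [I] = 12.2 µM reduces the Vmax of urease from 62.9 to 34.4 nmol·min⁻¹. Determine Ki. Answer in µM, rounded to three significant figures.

Noncompetitive: Vmax,app = Vmax/α with α = 1 + [I]/Ki.
α = Vmax/Vmax,app = 62.9/34.4 = 1.828.
Ki = [I]/(α − 1) = 12.2/0.8285 = 14.7 µM.

14.7 µM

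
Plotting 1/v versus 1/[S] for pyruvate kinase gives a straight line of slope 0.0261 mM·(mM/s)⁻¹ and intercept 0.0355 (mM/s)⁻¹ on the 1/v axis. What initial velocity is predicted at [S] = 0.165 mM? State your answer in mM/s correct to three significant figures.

5.16 mM/s

The y-intercept is 1/Vmax, so Vmax = 1/0.0355 = 28.2 mM/s.
The slope is Km/Vmax, so Km = 0.0261 × 28.2 = 0.735 mM.
Then v = 28.2 × 0.165/(0.735 + 0.165) = 5.16 mM/s.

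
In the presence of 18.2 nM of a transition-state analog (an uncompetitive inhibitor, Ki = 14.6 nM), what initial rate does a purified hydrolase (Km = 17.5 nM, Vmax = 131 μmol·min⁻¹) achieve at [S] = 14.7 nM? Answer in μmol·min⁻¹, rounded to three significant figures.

α = 1 + [I]/Ki = 1 + 18.2/14.6 = 2.247.
For an uncompetitive inhibitor, both parameters are divided by α, giving Vmax/α and Km/α: Km,app = 7.79 nM, Vmax,app = 58.3 μmol·min⁻¹.
v = Vmax,app·[S]/(Km,app + [S]) = 58.3 × 14.7/(7.79 + 14.7) = 38.1 μmol·min⁻¹.

38.1 μmol·min⁻¹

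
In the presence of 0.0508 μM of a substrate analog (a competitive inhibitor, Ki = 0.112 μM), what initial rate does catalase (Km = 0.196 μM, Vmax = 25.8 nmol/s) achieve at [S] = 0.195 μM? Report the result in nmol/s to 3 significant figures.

10.5 nmol/s

α = 1 + [I]/Ki = 1 + 0.0508/0.112 = 1.454.
For a competitive inhibitor, Vmax is unchanged and the apparent Km becomes α·Km: Km,app = 0.285 μM, Vmax,app = 25.8 nmol/s.
v = Vmax,app·[S]/(Km,app + [S]) = 25.8 × 0.195/(0.285 + 0.195) = 10.5 nmol/s.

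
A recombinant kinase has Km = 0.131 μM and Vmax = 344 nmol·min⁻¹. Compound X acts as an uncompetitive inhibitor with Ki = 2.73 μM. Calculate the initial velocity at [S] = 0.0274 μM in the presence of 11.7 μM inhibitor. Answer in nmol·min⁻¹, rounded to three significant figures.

With α = 1 + [I]/Ki = 1 + 11.7/2.73 = 5.286, the uncompetitive rate law is v = (Vmax/α)·[S] / (Km/α + [S]).
v = (344/5.286)×0.0274 / (0.131/5.286 + 0.0274) = 1.783/0.05218 = 34.2 nmol·min⁻¹.

34.2 nmol·min⁻¹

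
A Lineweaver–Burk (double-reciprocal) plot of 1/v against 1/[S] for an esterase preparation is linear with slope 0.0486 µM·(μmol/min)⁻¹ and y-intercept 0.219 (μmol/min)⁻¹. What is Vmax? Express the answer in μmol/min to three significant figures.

The y-intercept of a Lineweaver–Burk plot equals 1/Vmax, so Vmax = 1/0.219 = 4.57 μmol/min.

4.57 μmol/min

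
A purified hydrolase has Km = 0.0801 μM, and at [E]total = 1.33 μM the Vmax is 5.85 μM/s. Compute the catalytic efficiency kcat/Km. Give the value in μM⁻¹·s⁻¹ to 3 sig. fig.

kcat = Vmax/[E]total = 5.85/1.33 = 4.40 s⁻¹.
kcat/Km = 4.40/0.0801 = 54.9 μM⁻¹·s⁻¹.

54.9 μM⁻¹·s⁻¹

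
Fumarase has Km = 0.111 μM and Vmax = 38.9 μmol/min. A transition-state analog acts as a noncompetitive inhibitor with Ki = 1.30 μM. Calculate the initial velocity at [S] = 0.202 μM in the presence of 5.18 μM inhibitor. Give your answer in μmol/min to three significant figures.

5.04 μmol/min

With α = 1 + [I]/Ki = 1 + 5.18/1.30 = 4.985, the noncompetitive rate law is v = (Vmax/α)·[S] / (Km + [S]).
v = (38.9/4.985)×0.202 / (0.111 + 0.202) = 1.576/0.3130 = 5.04 μmol/min.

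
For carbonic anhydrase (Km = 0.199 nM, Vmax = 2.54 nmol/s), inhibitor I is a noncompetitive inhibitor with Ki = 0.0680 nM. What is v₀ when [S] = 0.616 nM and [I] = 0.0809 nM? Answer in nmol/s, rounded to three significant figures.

With α = 1 + [I]/Ki = 1 + 0.0809/0.0680 = 2.190, the noncompetitive rate law is v = (Vmax/α)·[S] / (Km + [S]).
v = (2.54/2.190)×0.616 / (0.199 + 0.616) = 0.7145/0.8150 = 0.877 nmol/s.

0.877 nmol/s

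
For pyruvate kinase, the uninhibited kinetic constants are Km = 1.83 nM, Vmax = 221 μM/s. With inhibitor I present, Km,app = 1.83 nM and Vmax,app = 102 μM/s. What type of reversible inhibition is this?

Vmax decreases (221 → 102 μM/s) while Km is unchanged — pure noncompetitive inhibition.

noncompetitive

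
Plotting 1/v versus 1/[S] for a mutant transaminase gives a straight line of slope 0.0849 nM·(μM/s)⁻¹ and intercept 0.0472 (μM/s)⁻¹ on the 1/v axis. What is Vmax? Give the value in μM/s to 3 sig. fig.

21.2 μM/s

The y-intercept of a Lineweaver–Burk plot equals 1/Vmax, so Vmax = 1/0.0472 = 21.2 μM/s.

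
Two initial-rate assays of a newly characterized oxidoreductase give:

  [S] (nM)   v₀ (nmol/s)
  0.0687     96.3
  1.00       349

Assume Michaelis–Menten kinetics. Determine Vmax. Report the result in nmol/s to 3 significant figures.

433 nmol/s

From v = Vmax[S]/(Km+[S]), each point gives Vmax = v(Km+[S])/[S].
Equating: 96.3(Km+0.0687)/0.0687 = 349(Km+1.00)/1.00.
1402·Km + 96.3 = 349.0·Km + 349, so (1402 − 349.0)·Km = 349 − 96.3.
Km = 252.7/1053 = 0.240 nM; then Vmax = 96.3(0.240+0.0687)/0.0687 = 433 nmol/s.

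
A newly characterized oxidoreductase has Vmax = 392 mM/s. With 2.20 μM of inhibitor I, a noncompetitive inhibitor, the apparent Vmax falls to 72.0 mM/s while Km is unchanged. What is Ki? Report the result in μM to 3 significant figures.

0.495 μM

Noncompetitive: Vmax,app = Vmax/α with α = 1 + [I]/Ki.
α = Vmax/Vmax,app = 392/72.0 = 5.444.
Since α = 1 + [I]/Ki, [I]/Ki = 5.444 − 1 = 4.444 and Ki = 2.20/4.444 = 0.495 μM.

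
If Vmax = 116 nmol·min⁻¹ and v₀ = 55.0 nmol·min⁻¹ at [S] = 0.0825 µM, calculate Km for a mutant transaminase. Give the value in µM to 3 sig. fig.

v/Vmax = 55.0/116 = 0.4741 = [S]/(Km+[S]).
So Km + [S] = [S]/0.4741 = 0.1740 µM, giving Km = 0.1740 − 0.0825 = 0.0915 µM.

0.0915 µM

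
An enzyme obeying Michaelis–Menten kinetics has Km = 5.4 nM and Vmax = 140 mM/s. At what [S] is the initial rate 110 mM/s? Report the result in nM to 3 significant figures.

Rearranging v = Vmax[S]/(Km+[S]) gives [S] = Km·v/(Vmax − v).
[S] = 5.4 × 110 / (140 − 110) = 594.0/30.00 = 19.8 nM.

19.8 nM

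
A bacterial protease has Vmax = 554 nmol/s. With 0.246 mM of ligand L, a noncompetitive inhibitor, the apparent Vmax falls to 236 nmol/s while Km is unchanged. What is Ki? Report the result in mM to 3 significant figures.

0.183 mM

Noncompetitive: Vmax,app = Vmax/α with α = 1 + [I]/Ki.
α = Vmax/Vmax,app = 554/236 = 2.347.
Ki = [I]/(α − 1) = 0.246/1.347 = 0.183 mM.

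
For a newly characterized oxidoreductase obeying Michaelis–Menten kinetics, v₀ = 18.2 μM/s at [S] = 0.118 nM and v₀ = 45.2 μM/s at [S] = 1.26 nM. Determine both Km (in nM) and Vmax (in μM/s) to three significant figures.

From v = Vmax[S]/(Km+[S]), each point gives Vmax = v(Km+[S])/[S].
Equating: 18.2(Km+0.118)/0.118 = 45.2(Km+1.26)/1.26.
154.2·Km + 18.2 = 35.87·Km + 45.2, so (154.2 − 35.87)·Km = 45.2 − 18.2.
Km = 27.00/118.4 = 0.228 nM; then Vmax = 18.2(0.228+0.118)/0.118 = 53.4 μM/s.

Km = 0.228 nM; Vmax = 53.4 μM/s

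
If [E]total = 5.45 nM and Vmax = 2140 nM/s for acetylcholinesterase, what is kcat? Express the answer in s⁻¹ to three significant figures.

393 s⁻¹

kcat = Vmax/[E]total = 2140 nM/s / 5.45 nM = 393 s⁻¹.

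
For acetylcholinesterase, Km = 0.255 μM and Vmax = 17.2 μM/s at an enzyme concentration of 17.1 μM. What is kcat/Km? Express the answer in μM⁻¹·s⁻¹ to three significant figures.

3.94 μM⁻¹·s⁻¹

kcat = Vmax/[E]total = 17.2/17.1 = 1.01 s⁻¹.
kcat/Km = 1.01/0.255 = 3.94 μM⁻¹·s⁻¹.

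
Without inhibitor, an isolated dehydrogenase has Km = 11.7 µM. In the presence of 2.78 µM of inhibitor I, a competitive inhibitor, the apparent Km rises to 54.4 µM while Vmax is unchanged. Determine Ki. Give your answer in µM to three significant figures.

Competitive: Km,app = α·Km with α = 1 + [I]/Ki.
α = Km,app/Km = 54.4/11.7 = 4.650.
Ki = [I]/(α − 1) = 2.78/3.650 = 0.762 µM.

0.762 µM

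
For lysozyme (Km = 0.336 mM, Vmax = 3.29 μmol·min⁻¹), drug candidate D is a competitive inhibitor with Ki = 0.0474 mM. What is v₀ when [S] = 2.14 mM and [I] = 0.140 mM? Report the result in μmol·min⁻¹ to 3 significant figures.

α = 1 + [I]/Ki = 1 + 0.140/0.0474 = 3.954.
For a competitive inhibitor, Vmax is unchanged and the apparent Km becomes α·Km: Km,app = 1.33 mM, Vmax,app = 3.29 μmol·min⁻¹.
v = Vmax,app·[S]/(Km,app + [S]) = 3.29 × 2.14/(1.33 + 2.14) = 2.03 μmol·min⁻¹.

2.03 μmol·min⁻¹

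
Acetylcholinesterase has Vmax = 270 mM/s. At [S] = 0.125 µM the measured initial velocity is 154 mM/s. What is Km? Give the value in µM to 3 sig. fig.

v/Vmax = 154/270 = 0.5704 = [S]/(Km+[S]).
So Km + [S] = [S]/0.5704 = 0.2192 µM, giving Km = 0.2192 − 0.125 = 0.0942 µM.

0.0942 µM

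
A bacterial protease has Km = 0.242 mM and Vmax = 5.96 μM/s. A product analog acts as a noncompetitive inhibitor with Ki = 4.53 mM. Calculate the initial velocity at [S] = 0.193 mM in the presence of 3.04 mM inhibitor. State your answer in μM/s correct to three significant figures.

With α = 1 + [I]/Ki = 1 + 3.04/4.53 = 1.671, the noncompetitive rate law is v = (Vmax/α)·[S] / (Km + [S]).
v = (5.96/1.671)×0.193 / (0.242 + 0.193) = 0.6883/0.4350 = 1.58 μM/s.

1.58 μM/s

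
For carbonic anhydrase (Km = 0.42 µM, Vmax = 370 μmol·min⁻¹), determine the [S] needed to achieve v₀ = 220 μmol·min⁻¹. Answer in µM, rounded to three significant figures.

0.616 µM

Rearranging v = Vmax[S]/(Km+[S]) gives [S] = Km·v/(Vmax − v).
[S] = 0.42 × 220 / (370 − 220) = 92.40/150.0 = 0.616 µM.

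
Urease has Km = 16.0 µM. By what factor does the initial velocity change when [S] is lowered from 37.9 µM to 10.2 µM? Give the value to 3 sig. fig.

Since Vmax cancels, v₂/v₁ = [S]₂(Km+[S]₁) / [S]₁(Km+[S]₂).
= 10.2×(16.0+37.9) / (37.9×(16.0+10.2)) = 549.8/993.0 = 0.554.

0.554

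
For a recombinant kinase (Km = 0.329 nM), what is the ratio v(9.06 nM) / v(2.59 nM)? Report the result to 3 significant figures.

1.09

The fractional saturations are [S]/(Km+[S]) = 2.59/2.919 = 0.8873 and 9.06/9.389 = 0.9650.
v₂/v₁ is just their ratio: 0.9650/0.8873 = 1.09.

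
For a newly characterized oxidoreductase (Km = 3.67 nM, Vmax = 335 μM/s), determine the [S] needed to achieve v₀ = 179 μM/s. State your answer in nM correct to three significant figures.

4.21 nM

The required fractional saturation is v/Vmax = 179/335 = 0.5343.
Then [S]/(Km+[S]) = 0.5343 ⇒ [S] = 3.67 × 0.5343/(1 − 0.5343) = 4.21 nM.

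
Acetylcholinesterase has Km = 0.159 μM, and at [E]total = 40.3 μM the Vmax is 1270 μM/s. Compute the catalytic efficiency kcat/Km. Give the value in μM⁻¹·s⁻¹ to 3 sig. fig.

kcat = Vmax/[E]total = 1270/40.3 = 31.5 s⁻¹.
kcat/Km = 31.5/0.159 = 198 μM⁻¹·s⁻¹.

198 μM⁻¹·s⁻¹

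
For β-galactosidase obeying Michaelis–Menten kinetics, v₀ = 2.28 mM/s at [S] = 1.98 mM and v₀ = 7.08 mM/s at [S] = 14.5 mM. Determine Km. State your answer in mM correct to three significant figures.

From v = Vmax[S]/(Km+[S]), each point gives Vmax = v(Km+[S])/[S].
Equating: 2.28(Km+1.98)/1.98 = 7.08(Km+14.5)/14.5.
1.152·Km + 2.28 = 0.4883·Km + 7.08, so (1.152 − 0.4883)·Km = 7.08 − 2.28.
Km = 4.800/0.6632 = 7.24 mM; then Vmax = 2.28(7.24+1.98)/1.98 = 10.6 mM/s.

7.24 mM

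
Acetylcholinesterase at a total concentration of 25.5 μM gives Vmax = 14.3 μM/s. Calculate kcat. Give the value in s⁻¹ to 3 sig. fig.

kcat = Vmax/[E]total = 14.3 μM/s / 25.5 μM = 0.561 s⁻¹.

0.561 s⁻¹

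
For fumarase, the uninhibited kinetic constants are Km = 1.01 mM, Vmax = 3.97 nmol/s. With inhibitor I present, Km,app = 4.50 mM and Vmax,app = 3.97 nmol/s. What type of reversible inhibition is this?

Km increases (1.01 → 4.50 mM) while Vmax is unchanged — the hallmark of competitive inhibition.

competitive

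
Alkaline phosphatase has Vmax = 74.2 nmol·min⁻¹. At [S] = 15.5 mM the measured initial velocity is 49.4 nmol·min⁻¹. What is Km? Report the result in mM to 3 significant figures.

7.78 mM

v/Vmax = 49.4/74.2 = 0.6658 = [S]/(Km+[S]).
So Km + [S] = [S]/0.6658 = 23.28 mM, giving Km = 23.28 − 15.5 = 7.78 mM.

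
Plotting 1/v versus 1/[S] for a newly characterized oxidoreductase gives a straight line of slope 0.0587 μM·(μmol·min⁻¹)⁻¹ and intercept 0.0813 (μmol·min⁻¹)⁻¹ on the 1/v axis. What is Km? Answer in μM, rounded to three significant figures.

0.722 μM

y-intercept = 1/Vmax ⇒ Vmax = 12.3 μmol·min⁻¹; slope = Km/Vmax ⇒ Km = slope × Vmax.
Km = 0.0587 × 12.3 = 0.722 μM.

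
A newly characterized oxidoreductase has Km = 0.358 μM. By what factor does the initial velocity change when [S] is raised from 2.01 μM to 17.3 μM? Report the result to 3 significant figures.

Since Vmax cancels, v₂/v₁ = [S]₂(Km+[S]₁) / [S]₁(Km+[S]₂).
= 17.3×(0.358+2.01) / (2.01×(0.358+17.3)) = 40.97/35.49 = 1.15.

1.15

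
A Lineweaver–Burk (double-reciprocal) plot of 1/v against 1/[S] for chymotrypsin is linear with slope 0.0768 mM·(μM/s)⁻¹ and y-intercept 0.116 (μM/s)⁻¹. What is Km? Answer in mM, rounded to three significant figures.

y-intercept = 1/Vmax ⇒ Vmax = 8.62 μM/s; slope = Km/Vmax ⇒ Km = slope × Vmax.
Km = 0.0768 × 8.62 = 0.662 mM.

0.662 mM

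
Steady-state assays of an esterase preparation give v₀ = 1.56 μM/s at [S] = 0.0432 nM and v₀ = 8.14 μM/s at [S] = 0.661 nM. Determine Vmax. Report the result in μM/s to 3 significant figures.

11.5 μM/s

In reciprocal form, 1/v = (Km/Vmax)·(1/[S]) + 1/Vmax. The two points give (1/[S], 1/v) = (23.15, 0.6410) and (1.513, 0.1229).
Slope = (0.6410 − 0.1229)/(23.15 − 1.513) = 0.02395; intercept = 0.6410 − 0.02395×23.15 = 0.08662.
Vmax = 1/intercept = 11.5 μM/s; Km = slope × Vmax = 0.02395 × 11.5 = 0.277 nM.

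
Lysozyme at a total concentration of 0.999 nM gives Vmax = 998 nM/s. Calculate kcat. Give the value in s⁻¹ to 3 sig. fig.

kcat = Vmax/[E]total = 998 nM/s / 0.999 nM = 999 s⁻¹.

999 s⁻¹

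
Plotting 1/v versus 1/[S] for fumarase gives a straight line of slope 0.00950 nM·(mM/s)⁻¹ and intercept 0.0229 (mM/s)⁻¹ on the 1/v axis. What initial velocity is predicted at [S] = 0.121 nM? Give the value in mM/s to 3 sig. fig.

The y-intercept is 1/Vmax, so Vmax = 1/0.0229 = 43.7 mM/s.
The slope is Km/Vmax, so Km = 0.00950 × 43.7 = 0.415 nM.
Then v = 43.7 × 0.121/(0.415 + 0.121) = 9.86 mM/s.

9.86 mM/s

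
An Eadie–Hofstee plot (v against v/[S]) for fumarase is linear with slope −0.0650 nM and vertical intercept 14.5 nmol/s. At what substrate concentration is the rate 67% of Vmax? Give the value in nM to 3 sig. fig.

The Eadie–Hofstee slope gives Km = 0.0650 nM (slope = −Km).
v/Vmax = [S]/(Km+[S]) = 0.67 ⇒ [S] = Km·0.67/(1−0.67) = 0.0650 × 2.030 = 0.132 nM.

0.132 nM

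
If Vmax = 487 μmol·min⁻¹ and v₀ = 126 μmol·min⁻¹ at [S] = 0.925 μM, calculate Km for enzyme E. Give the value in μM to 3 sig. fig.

2.65 μM

v/Vmax = 126/487 = 0.2587 = [S]/(Km+[S]).
So Km + [S] = [S]/0.2587 = 3.575 μM, giving Km = 3.575 − 0.925 = 2.65 μM.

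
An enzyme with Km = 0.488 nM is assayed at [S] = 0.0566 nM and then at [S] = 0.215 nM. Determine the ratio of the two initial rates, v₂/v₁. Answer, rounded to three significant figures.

Since Vmax cancels, v₂/v₁ = [S]₂(Km+[S]₁) / [S]₁(Km+[S]₂).
= 0.215×(0.488+0.0566) / (0.0566×(0.488+0.215)) = 0.1171/0.03979 = 2.94.

2.94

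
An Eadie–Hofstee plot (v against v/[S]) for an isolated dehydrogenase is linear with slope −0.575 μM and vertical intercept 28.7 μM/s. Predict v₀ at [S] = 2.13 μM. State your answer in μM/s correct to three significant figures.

In the Eadie–Hofstee form v = Vmax − Km·(v/[S]), the slope is −Km and the intercept is Vmax, so Km = 0.575 μM and Vmax = 28.7 μM/s.
v = 28.7 × 2.13/(0.575 + 2.13) = 22.6 μM/s.

22.6 μM/s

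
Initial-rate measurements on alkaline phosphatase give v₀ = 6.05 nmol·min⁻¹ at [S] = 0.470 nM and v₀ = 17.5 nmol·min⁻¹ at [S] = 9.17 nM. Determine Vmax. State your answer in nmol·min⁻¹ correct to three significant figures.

19.5 nmol·min⁻¹

From v = Vmax[S]/(Km+[S]), each point gives Vmax = v(Km+[S])/[S].
Equating: 6.05(Km+0.470)/0.470 = 17.5(Km+9.17)/9.17.
12.87·Km + 6.05 = 1.908·Km + 17.5, so (12.87 − 1.908)·Km = 17.5 − 6.05.
Km = 11.45/10.96 = 1.04 nM; then Vmax = 6.05(1.04+0.470)/0.470 = 19.5 nmol·min⁻¹.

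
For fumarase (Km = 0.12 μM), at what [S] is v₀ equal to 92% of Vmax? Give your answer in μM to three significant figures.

1.38 μM

v/Vmax = [S]/(Km+[S]) = 0.92, so [S] = Km·0.92/(1 − 0.92) = 0.12 × 11.50.
[S] = 1.38 μM.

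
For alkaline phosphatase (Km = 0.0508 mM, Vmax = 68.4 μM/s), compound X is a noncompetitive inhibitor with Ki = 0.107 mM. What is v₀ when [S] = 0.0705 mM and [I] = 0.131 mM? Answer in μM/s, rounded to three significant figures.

With α = 1 + [I]/Ki = 1 + 0.131/0.107 = 2.224, the noncompetitive rate law is v = (Vmax/α)·[S] / (Km + [S]).
v = (68.4/2.224)×0.0705 / (0.0508 + 0.0705) = 2.168/0.1213 = 17.9 μM/s.

17.9 μM/s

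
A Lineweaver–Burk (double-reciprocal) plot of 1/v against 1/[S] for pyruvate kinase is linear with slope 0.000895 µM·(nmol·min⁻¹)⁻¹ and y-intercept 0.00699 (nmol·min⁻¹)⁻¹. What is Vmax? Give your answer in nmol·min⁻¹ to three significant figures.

The y-intercept of a Lineweaver–Burk plot equals 1/Vmax, so Vmax = 1/0.00699 = 143 nmol·min⁻¹.

143 nmol·min⁻¹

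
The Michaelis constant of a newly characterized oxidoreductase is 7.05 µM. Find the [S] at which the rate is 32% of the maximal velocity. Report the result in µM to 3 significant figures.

v/Vmax = [S]/(Km+[S]) = 0.32, so [S] = Km·0.32/(1 − 0.32) = 7.05 × 0.4706.
[S] = 3.32 µM.

3.32 µM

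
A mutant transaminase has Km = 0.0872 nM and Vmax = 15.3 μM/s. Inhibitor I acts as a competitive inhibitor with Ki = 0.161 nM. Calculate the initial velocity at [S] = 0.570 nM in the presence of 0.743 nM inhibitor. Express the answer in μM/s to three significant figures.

8.23 μM/s

With α = 1 + [I]/Ki = 1 + 0.743/0.161 = 5.615, the competitive rate law is v = Vmax[S] / (αKm + [S]).
v = 15.3×0.570 / (5.615×0.0872 + 0.570) = 8.721/1.060 = 8.23 μM/s.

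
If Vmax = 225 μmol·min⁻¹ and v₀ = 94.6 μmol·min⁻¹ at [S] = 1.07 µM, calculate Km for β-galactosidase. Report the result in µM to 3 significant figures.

1.47 µM

v/Vmax = 94.6/225 = 0.4204 = [S]/(Km+[S]).
So Km + [S] = [S]/0.4204 = 2.545 µM, giving Km = 2.545 − 1.07 = 1.47 µM.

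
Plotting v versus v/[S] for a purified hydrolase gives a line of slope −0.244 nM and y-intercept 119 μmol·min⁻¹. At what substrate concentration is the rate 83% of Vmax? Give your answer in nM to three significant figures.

The Eadie–Hofstee slope gives Km = 0.244 nM (slope = −Km).
v/Vmax = [S]/(Km+[S]) = 0.83 ⇒ [S] = Km·0.83/(1−0.83) = 0.244 × 4.882 = 1.19 nM.

1.19 nM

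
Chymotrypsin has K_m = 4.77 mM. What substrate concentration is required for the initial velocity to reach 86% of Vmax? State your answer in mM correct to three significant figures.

29.3 mM

v/Vmax = [S]/(Km+[S]) = 0.86, so [S] = Km·0.86/(1 − 0.86) = 4.77 × 6.143.
[S] = 29.3 mM.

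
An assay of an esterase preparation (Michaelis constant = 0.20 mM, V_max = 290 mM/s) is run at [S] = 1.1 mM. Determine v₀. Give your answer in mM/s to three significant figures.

v = Vmax·[S]/(Km + [S]) = 290 × 1.1 / (0.20 + 1.1)
  = 319.0 / 1.300 = 245 mM/s.

245 mM/s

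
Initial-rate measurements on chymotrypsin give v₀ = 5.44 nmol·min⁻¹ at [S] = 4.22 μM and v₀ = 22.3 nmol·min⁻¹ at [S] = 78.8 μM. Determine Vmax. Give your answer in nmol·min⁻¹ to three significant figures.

27.0 nmol·min⁻¹

In reciprocal form, 1/v = (Km/Vmax)·(1/[S]) + 1/Vmax. The two points give (1/[S], 1/v) = (0.2370, 0.1838) and (0.01269, 0.04484).
Slope = (0.1838 − 0.04484)/(0.2370 − 0.01269) = 0.6197; intercept = 0.1838 − 0.6197×0.2370 = 0.03698.
Vmax = 1/intercept = 27.0 nmol·min⁻¹; Km = slope × Vmax = 0.6197 × 27.0 = 16.8 μM.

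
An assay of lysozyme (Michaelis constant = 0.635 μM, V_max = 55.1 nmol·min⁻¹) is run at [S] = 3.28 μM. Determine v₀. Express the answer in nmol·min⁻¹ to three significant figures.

v = Vmax·[S]/(Km + [S]) = 55.1 × 3.28 / (0.635 + 3.28)
  = 180.7 / 3.915 = 46.2 nmol·min⁻¹.

46.2 nmol·min⁻¹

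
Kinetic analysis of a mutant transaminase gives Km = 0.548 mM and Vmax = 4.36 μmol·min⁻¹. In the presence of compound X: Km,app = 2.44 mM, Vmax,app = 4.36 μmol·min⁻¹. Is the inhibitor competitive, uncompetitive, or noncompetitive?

Km increases (0.548 → 2.44 mM) while Vmax is unchanged — the hallmark of competitive inhibition.

competitive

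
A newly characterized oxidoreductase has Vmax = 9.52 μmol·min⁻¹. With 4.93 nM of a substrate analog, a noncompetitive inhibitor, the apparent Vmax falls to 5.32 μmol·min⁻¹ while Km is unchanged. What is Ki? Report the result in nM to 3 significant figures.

Noncompetitive: Vmax,app = Vmax/α with α = 1 + [I]/Ki.
α = Vmax/Vmax,app = 9.52/5.32 = 1.789.
Ki = [I]/(α − 1) = 4.93/0.7895 = 6.24 nM.

6.24 nM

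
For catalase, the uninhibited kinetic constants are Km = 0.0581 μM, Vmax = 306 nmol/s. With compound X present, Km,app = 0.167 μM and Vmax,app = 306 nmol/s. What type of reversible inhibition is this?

Km increases (0.0581 → 0.167 μM) while Vmax is unchanged — the hallmark of competitive inhibition.

competitive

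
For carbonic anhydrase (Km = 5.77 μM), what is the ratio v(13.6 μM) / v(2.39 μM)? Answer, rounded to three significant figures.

Since Vmax cancels, v₂/v₁ = [S]₂(Km+[S]₁) / [S]₁(Km+[S]₂).
= 13.6×(5.77+2.39) / (2.39×(5.77+13.6)) = 111.0/46.29 = 2.40.

2.40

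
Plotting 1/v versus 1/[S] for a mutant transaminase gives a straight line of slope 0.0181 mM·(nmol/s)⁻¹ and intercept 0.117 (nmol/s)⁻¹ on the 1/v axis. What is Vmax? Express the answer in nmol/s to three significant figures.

8.55 nmol/s

The y-intercept of a Lineweaver–Burk plot equals 1/Vmax, so Vmax = 1/0.117 = 8.55 nmol/s.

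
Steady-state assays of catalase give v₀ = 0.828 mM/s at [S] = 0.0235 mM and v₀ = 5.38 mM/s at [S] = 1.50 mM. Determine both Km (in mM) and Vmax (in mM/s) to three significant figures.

In reciprocal form, 1/v = (Km/Vmax)·(1/[S]) + 1/Vmax. The two points give (1/[S], 1/v) = (42.55, 1.208) and (0.6667, 0.1859).
Slope = (1.208 − 0.1859)/(42.55 − 0.6667) = 0.02440; intercept = 1.208 − 0.02440×42.55 = 0.1696.
Vmax = 1/intercept = 5.90 mM/s; Km = slope × Vmax = 0.02440 × 5.90 = 0.144 mM.

Km = 0.144 mM; Vmax = 5.90 mM/s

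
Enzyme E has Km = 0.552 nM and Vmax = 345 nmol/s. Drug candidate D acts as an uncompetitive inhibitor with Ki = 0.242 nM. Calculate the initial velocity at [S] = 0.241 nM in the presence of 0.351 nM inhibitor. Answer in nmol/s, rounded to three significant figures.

With α = 1 + [I]/Ki = 1 + 0.351/0.242 = 2.450, the uncompetitive rate law is v = (Vmax/α)·[S] / (Km/α + [S]).
v = (345/2.450)×0.241 / (0.552/2.450 + 0.241) = 33.93/0.4663 = 72.8 nmol/s.

72.8 nmol/s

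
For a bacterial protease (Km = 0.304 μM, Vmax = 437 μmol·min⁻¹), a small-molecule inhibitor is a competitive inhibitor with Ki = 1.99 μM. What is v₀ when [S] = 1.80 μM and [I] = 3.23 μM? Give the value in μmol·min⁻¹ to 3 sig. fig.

303 μmol·min⁻¹

With α = 1 + [I]/Ki = 1 + 3.23/1.99 = 2.623, the competitive rate law is v = Vmax[S] / (αKm + [S]).
v = 437×1.80 / (2.623×0.304 + 1.80) = 786.6/2.597 = 303 μmol·min⁻¹.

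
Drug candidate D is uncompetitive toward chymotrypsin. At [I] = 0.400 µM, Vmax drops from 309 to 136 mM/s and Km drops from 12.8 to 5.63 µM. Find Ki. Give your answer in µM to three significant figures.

Uncompetitive: Vmax,app = Vmax/α (and Km,app = Km/α) with α = 1 + [I]/Ki.
α = Vmax/Vmax,app = 309/136 = 2.272.
Since α = 1 + [I]/Ki, [I]/Ki = 2.272 − 1 = 1.272 and Ki = 0.400/1.272 = 0.314 µM.

0.314 µM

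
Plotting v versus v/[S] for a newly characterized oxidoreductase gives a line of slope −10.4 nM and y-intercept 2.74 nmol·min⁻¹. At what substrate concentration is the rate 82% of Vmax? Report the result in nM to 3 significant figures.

The Eadie–Hofstee slope gives Km = 10.4 nM (slope = −Km).
v/Vmax = [S]/(Km+[S]) = 0.82 ⇒ [S] = Km·0.82/(1−0.82) = 10.4 × 4.556 = 47.4 nM.

47.4 nM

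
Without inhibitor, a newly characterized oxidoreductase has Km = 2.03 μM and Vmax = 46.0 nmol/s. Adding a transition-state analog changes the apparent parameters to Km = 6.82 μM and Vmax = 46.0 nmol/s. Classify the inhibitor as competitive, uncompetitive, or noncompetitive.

Km increases (2.03 → 6.82 μM) while Vmax is unchanged — the hallmark of competitive inhibition.

competitive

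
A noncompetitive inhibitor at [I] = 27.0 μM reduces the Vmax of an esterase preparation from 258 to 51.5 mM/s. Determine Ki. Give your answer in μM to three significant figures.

6.73 μM

Noncompetitive: Vmax,app = Vmax/α with α = 1 + [I]/Ki.
α = Vmax/Vmax,app = 258/51.5 = 5.010.
Ki = [I]/(α − 1) = 27.0/4.010 = 6.73 μM.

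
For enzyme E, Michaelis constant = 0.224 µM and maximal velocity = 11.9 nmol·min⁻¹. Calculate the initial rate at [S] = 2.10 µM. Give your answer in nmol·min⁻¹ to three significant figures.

10.8 nmol·min⁻¹

[S]/(Km+[S]) = 2.10/2.324 = 0.9036, the fractional saturation.
v = 0.9036 × Vmax = 0.9036 × 11.9 = 10.8 nmol·min⁻¹.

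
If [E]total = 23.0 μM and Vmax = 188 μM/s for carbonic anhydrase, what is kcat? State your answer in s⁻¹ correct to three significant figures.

kcat = Vmax/[E]total = 188 μM/s / 23.0 μM = 8.17 s⁻¹.

8.17 s⁻¹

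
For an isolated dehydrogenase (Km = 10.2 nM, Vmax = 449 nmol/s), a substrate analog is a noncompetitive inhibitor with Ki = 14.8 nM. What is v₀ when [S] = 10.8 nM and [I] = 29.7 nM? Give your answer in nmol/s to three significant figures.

76.8 nmol/s

α = 1 + [I]/Ki = 1 + 29.7/14.8 = 3.007.
For a noncompetitive inhibitor, Vmax is reduced to Vmax/α while Km is unchanged: Km,app = 10.2 nM, Vmax,app = 149 nmol/s.
v = Vmax,app·[S]/(Km,app + [S]) = 149 × 10.8/(10.2 + 10.8) = 76.8 nmol/s.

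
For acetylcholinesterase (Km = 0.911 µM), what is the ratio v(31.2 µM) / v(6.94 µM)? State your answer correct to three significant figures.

1.10

The fractional saturations are [S]/(Km+[S]) = 6.94/7.851 = 0.8840 and 31.2/32.11 = 0.9716.
v₂/v₁ is just their ratio: 0.9716/0.8840 = 1.10.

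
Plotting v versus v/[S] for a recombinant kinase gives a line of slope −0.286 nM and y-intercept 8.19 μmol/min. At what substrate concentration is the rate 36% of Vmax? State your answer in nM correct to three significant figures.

The Eadie–Hofstee slope gives Km = 0.286 nM (slope = −Km).
v/Vmax = [S]/(Km+[S]) = 0.36 ⇒ [S] = Km·0.36/(1−0.36) = 0.286 × 0.5625 = 0.161 nM.

0.161 nM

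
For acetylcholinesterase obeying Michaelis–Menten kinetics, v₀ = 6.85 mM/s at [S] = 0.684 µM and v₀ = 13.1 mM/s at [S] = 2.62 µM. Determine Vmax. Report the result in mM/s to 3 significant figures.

19.3 mM/s

From v = Vmax[S]/(Km+[S]), each point gives Vmax = v(Km+[S])/[S].
Equating: 6.85(Km+0.684)/0.684 = 13.1(Km+2.62)/2.62.
10.01·Km + 6.85 = 5.000·Km + 13.1, so (10.01 − 5.000)·Km = 13.1 − 6.85.
Km = 6.250/5.015 = 1.25 µM; then Vmax = 6.85(1.25+0.684)/0.684 = 19.3 mM/s.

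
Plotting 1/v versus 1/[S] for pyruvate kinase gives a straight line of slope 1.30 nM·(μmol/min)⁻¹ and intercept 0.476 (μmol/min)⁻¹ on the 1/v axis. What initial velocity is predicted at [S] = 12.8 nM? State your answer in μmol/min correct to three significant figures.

1.73 μmol/min

The y-intercept is 1/Vmax, so Vmax = 1/0.476 = 2.10 μmol/min.
The slope is Km/Vmax, so Km = 1.30 × 2.10 = 2.73 nM.
Then v = 2.10 × 12.8/(2.73 + 12.8) = 1.73 μmol/min.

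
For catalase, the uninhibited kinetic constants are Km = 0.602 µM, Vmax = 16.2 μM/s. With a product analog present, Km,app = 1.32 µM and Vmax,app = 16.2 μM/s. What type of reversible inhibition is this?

competitive

Km increases (0.602 → 1.32 µM) while Vmax is unchanged — the hallmark of competitive inhibition.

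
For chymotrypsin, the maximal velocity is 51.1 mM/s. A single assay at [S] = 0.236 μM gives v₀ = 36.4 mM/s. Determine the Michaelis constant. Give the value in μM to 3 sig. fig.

0.0953 μM

From v = Vmax[S]/(Km+[S]), Km = [S](Vmax − v)/v.
Km = 0.236 × (51.1 − 36.4) / 36.4 = 3.469/36.4 = 0.0953 μM.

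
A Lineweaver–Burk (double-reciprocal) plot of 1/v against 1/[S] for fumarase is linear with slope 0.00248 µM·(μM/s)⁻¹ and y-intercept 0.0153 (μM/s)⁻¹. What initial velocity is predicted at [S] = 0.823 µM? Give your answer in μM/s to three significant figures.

The y-intercept is 1/Vmax, so Vmax = 1/0.0153 = 65.4 μM/s.
The slope is Km/Vmax, so Km = 0.00248 × 65.4 = 0.162 µM.
Then v = 65.4 × 0.823/(0.162 + 0.823) = 54.6 μM/s.

54.6 μM/s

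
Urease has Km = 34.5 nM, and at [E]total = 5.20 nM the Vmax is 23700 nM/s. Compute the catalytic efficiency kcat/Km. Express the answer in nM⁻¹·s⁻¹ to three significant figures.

132 nM⁻¹·s⁻¹

kcat = Vmax/[E]total = 23700/5.20 = 4560 s⁻¹.
kcat/Km = 4560/34.5 = 132 nM⁻¹·s⁻¹.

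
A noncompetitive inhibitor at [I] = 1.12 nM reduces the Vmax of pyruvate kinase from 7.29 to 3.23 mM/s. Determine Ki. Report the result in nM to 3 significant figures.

Noncompetitive: Vmax,app = Vmax/α with α = 1 + [I]/Ki.
α = Vmax/Vmax,app = 7.29/3.23 = 2.257.
Since α = 1 + [I]/Ki, [I]/Ki = 2.257 − 1 = 1.257 and Ki = 1.12/1.257 = 0.891 nM.

0.891 nM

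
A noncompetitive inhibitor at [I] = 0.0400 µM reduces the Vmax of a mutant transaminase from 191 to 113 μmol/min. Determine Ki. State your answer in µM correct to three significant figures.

Noncompetitive: Vmax,app = Vmax/α with α = 1 + [I]/Ki.
α = Vmax/Vmax,app = 191/113 = 1.690.
Ki = [I]/(α − 1) = 0.0400/0.6903 = 0.0579 µM.

0.0579 µM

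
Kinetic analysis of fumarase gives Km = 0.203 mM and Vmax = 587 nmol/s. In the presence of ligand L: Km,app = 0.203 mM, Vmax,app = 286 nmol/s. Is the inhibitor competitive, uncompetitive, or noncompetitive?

noncompetitive

Vmax decreases (587 → 286 nmol/s) while Km is unchanged — pure noncompetitive inhibition.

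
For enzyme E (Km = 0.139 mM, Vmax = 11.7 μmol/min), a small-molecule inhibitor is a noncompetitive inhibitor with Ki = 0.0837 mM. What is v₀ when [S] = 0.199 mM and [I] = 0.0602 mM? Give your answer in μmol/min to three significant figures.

4.01 μmol/min

α = 1 + [I]/Ki = 1 + 0.0602/0.0837 = 1.719.
For a noncompetitive inhibitor, Vmax is reduced to Vmax/α while Km is unchanged: Km,app = 0.139 mM, Vmax,app = 6.81 μmol/min.
v = Vmax,app·[S]/(Km,app + [S]) = 6.81 × 0.199/(0.139 + 0.199) = 4.01 μmol/min.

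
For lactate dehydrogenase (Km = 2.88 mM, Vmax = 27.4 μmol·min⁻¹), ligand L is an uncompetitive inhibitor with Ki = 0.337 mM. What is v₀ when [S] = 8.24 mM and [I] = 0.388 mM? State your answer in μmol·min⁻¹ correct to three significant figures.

α = 1 + [I]/Ki = 1 + 0.388/0.337 = 2.151.
For an uncompetitive inhibitor, both parameters are divided by α, giving Vmax/α and Km/α: Km,app = 1.34 mM, Vmax,app = 12.7 μmol·min⁻¹.
v = Vmax,app·[S]/(Km,app + [S]) = 12.7 × 8.24/(1.34 + 8.24) = 11.0 μmol·min⁻¹.

11.0 μmol·min⁻¹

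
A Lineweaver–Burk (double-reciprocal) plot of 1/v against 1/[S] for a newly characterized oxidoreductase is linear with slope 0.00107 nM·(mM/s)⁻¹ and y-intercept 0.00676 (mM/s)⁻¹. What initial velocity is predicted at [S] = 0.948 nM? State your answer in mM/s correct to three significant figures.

127 mM/s

The y-intercept is 1/Vmax, so Vmax = 1/0.00676 = 148 mM/s.
The slope is Km/Vmax, so Km = 0.00107 × 148 = 0.158 nM.
Then v = 148 × 0.948/(0.158 + 0.948) = 127 mM/s.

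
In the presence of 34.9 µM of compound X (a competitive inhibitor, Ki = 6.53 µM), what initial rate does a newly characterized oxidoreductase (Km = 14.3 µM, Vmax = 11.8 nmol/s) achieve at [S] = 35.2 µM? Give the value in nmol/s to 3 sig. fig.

With α = 1 + [I]/Ki = 1 + 34.9/6.53 = 6.345, the competitive rate law is v = Vmax[S] / (αKm + [S]).
v = 11.8×35.2 / (6.345×14.3 + 35.2) = 415.4/125.9 = 3.30 nmol/s.

3.30 nmol/s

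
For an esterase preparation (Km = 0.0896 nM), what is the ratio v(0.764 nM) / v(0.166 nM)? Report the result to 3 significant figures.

1.38

Since Vmax cancels, v₂/v₁ = [S]₂(Km+[S]₁) / [S]₁(Km+[S]₂).
= 0.764×(0.0896+0.166) / (0.166×(0.0896+0.764)) = 0.1953/0.1417 = 1.38.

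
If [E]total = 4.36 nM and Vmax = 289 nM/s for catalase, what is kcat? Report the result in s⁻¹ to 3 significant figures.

66.3 s⁻¹

kcat = Vmax/[E]total = 289 nM/s / 4.36 nM = 66.3 s⁻¹.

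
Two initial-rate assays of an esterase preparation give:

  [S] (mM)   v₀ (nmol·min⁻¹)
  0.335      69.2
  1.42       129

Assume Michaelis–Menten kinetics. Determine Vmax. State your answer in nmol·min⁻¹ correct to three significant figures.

From v = Vmax[S]/(Km+[S]), each point gives Vmax = v(Km+[S])/[S].
Equating: 69.2(Km+0.335)/0.335 = 129(Km+1.42)/1.42.
206.6·Km + 69.2 = 90.85·Km + 129, so (206.6 − 90.85)·Km = 129 − 69.2.
Km = 59.80/115.7 = 0.517 mM; then Vmax = 69.2(0.517+0.335)/0.335 = 176 nmol·min⁻¹.

176 nmol·min⁻¹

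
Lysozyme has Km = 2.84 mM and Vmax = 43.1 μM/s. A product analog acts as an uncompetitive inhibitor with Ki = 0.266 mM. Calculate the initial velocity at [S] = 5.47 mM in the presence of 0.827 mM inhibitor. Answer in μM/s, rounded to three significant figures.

α = 1 + [I]/Ki = 1 + 0.827/0.266 = 4.109.
For an uncompetitive inhibitor, both parameters are divided by α, giving Vmax/α and Km/α: Km,app = 0.691 mM, Vmax,app = 10.5 μM/s.
v = Vmax,app·[S]/(Km,app + [S]) = 10.5 × 5.47/(0.691 + 5.47) = 9.31 μM/s.

9.31 μM/s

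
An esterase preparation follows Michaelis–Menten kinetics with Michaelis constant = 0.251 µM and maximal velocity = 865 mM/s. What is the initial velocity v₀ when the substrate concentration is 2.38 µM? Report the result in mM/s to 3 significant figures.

v = Vmax·[S]/(Km + [S]) = 865 × 2.38 / (0.251 + 2.38)
  = 2059 / 2.631 = 782 mM/s.

782 mM/s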